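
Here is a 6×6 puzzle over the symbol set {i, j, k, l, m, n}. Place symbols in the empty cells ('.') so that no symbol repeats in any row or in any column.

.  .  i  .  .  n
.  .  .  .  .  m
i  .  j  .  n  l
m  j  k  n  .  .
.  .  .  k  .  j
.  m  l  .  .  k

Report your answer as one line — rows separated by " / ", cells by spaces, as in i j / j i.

(r2,c3) = n
(r3,c2) = k
(r3,c4) = m
(r4,c6) = i
(r5,c3) = m
(r1,c2) = l
(r1,c4) = j
(r2,c2) = i
(r2,c4) = l
(r4,c5) = l
(r5,c2) = n
(r5,c5) = i
(r6,c4) = i
(r6,c5) = j
(r1,c1) = k
(r1,c5) = m
(r2,c1) = j
(r2,c5) = k
(r5,c1) = l
(r6,c1) = n

k l i j m n / j i n l k m / i k j m n l / m j k n l i / l n m k i j / n m l i j k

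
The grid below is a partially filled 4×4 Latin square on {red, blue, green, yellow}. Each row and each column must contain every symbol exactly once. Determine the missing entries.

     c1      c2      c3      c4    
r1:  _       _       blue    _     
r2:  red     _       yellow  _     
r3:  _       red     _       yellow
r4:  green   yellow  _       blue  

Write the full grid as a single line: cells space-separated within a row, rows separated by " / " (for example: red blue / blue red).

yellow green blue red / red blue yellow green / blue red green yellow / green yellow red blue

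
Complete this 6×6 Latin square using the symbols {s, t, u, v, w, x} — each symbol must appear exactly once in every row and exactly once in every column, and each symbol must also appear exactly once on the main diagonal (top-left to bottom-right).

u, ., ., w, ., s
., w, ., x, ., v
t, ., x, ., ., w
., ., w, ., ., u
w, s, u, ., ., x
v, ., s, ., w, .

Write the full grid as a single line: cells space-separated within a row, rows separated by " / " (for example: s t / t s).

(r2,c1): row 2 has {v,w,x}; column 1 has {t,u,v,w}, so it must be s.
(r2,c3): row 2 has {s,v,w,x}; column 3 has {s,u,w,x}, so it must be t.
(r2,c5): row 2 has {s,t,v,w,x}; column 5 has {w}, so it must be u.
(r4,c1): row 4 has {u,w}; column 1 has {s,t,u,v,w}, so it must be x.
(r6,c6): row 6 has {s,v,w}; column 6 has {s,u,v,w,x}; the diagonal has {u,w,x}, so it must be t.
(r1,c3): row 1 has {s,u,w}; column 3 has {s,t,u,w,x}, so it must be v.
(r5,c5): row 5 has {s,u,w,x}; column 5 has {u,w}; the diagonal has {t,u,w,x}, so it must be v.
(r6,c4): row 6 has {s,t,v,w}; column 4 has {w,x}, so it must be u.
(r3,c5): row 3 has {t,w,x}; column 5 has {u,v,w}, so it must be s.
(r4,c4): row 4 has {u,w,x}; column 4 has {u,w,x}; the diagonal has {t,u,v,w,x}, so it must be s.
(r4,c5): row 4 has {s,u,w,x}; column 5 has {s,u,v,w}, so it must be t.
(r5,c4): row 5 has {s,u,v,w,x}; column 4 has {s,u,w,x}, so it must be t.
(r6,c2): row 6 has {s,t,u,v,w}; column 2 has {s,w}, so it must be x.
(r1,c2): row 1 has {s,u,v,w}; column 2 has {s,w,x}, so it must be t.
(r1,c5): row 1 has {s,t,u,v,w}; column 5 has {s,t,u,v,w}, so it must be x.
(r3,c4): row 3 has {s,t,w,x}; column 4 has {s,t,u,w,x}, so it must be v.
(r4,c2): row 4 has {s,t,u,w,x}; column 2 has {s,t,w,x}, so it must be v.
(r3,c2): row 3 has {s,t,v,w,x}; column 2 has {s,t,v,w,x}, so it must be u.

u t v w x s / s w t x u v / t u x v s w / x v w s t u / w s u t v x / v x s u w t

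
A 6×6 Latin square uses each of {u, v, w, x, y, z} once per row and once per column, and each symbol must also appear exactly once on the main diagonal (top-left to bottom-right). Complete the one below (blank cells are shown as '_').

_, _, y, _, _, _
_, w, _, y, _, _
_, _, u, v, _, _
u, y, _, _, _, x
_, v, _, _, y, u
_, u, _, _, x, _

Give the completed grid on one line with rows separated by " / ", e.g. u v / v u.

x z y u v w / v w x y u z / w x u v z y / u y v z w x / z v w x y u / y u z w x v

Cell (r4,c4): row 4 has {u,x,y}; column 4 has {v,y}; the diagonal has {u,w,y} → z.
Cell (r6,c4): row 6 has {u,x}; column 4 has {v,y,z} → w.
Cell (r6,c6): row 6 has {u,w,x}; column 6 has {u,x}; the diagonal has {u,w,y,z} → v.
Cell (r1,c1): row 1 has {y}; column 1 has {u}; the diagonal has {u,v,w,y,z} → x.
Cell (r1,c2): row 1 has {x,y}; column 2 has {u,v,w,y} → z.
Cell (r1,c4): row 1 has {x,y,z}; column 4 has {v,w,y,z} → u.
Cell (r1,c6): row 1 has {u,x,y,z}; column 6 has {u,v,x} → w.
Cell (r2,c6): row 2 has {w,y}; column 6 has {u,v,w,x} → z.
Cell (r3,c2): row 3 has {u,v}; column 2 has {u,v,w,y,z} → x.
Cell (r3,c6): row 3 has {u,v,x}; column 6 has {u,v,w,x,z} → y.
Cell (r5,c4): row 5 has {u,v,y}; column 4 has {u,v,w,y,z} → x.
Cell (r6,c3): row 6 has {u,v,w,x}; column 3 has {u,y} → z.
Cell (r1,c5): row 1 has {u,w,x,y,z}; column 5 has {x,y} → v.
Cell (r2,c1): row 2 has {w,y,z}; column 1 has {u,x} → v.
Cell (r2,c3): row 2 has {v,w,y,z}; column 3 has {u,y,z} → x.
Cell (r2,c5): row 2 has {v,w,x,y,z}; column 5 has {v,x,y} → u.
Cell (r4,c5): row 4 has {u,x,y,z}; column 5 has {u,v,x,y} → w.
Cell (r5,c3): row 5 has {u,v,x,y}; column 3 has {u,x,y,z} → w.
Cell (r6,c1): row 6 has {u,v,w,x,z}; column 1 has {u,v,x} → y.
Cell (r3,c5): row 3 has {u,v,x,y}; column 5 has {u,v,w,x,y} → z.
Cell (r4,c3): row 4 has {u,w,x,y,z}; column 3 has {u,w,x,y,z} → v.
Cell (r5,c1): row 5 has {u,v,w,x,y}; column 1 has {u,v,x,y} → z.
Cell (r3,c1): row 3 has {u,v,x,y,z}; column 1 has {u,v,x,y,z} → w.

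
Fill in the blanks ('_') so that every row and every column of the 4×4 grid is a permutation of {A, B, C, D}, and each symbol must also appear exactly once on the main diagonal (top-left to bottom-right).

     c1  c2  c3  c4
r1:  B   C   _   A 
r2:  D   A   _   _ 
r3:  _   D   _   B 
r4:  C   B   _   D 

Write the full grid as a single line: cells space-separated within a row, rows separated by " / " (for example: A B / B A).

B C D A / D A B C / A D C B / C B A D

At row 1, column 3: row 1 has {A,B,C}; column 3 is empty so far; that leaves D.
At row 2, column 4: row 2 has {A,D}; column 4 has {A,B,D}; that leaves C.
At row 3, column 1: row 3 has {B,D}; column 1 has {B,C,D}; that leaves A.
At row 3, column 3: row 3 has {A,B,D}; column 3 has {D}; the diagonal has {A,B,D}; that leaves C.
At row 4, column 3: row 4 has {B,C,D}; column 3 has {C,D}; that leaves A.
At row 2, column 3: row 2 has {A,C,D}; column 3 has {A,C,D}; that leaves B.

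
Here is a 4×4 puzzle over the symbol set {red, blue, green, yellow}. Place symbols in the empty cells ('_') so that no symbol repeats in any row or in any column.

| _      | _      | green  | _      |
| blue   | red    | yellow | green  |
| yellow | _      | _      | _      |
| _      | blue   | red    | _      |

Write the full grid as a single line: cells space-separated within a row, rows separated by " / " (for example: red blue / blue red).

red yellow green blue / blue red yellow green / yellow green blue red / green blue red yellow

(r1,c1) = red
(r1,c2) = yellow
(r1,c4) = blue
(r3,c2) = green
(r3,c3) = blue
(r3,c4) = red
(r4,c1) = green
(r4,c4) = yellow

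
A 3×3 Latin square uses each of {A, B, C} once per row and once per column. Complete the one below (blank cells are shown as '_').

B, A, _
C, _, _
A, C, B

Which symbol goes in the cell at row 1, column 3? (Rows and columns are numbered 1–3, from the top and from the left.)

C

(r1,c3) = C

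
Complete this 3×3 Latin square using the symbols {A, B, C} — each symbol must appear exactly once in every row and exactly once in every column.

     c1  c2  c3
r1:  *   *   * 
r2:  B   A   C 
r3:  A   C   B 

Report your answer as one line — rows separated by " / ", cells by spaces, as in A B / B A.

C B A / B A C / A C B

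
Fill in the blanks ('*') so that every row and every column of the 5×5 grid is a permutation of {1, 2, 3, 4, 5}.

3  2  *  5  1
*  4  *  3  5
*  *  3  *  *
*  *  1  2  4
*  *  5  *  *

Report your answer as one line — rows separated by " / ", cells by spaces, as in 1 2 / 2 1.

3 2 4 5 1 / 1 4 2 3 5 / 4 5 3 1 2 / 5 3 1 2 4 / 2 1 5 4 3

Cell (r1,c3): row 1 has {1,2,3,5}; column 3 has {1,3,5} → 4.
Cell (r2,c3): row 2 has {3,4,5}; column 3 has {1,3,4,5} → 2.
Cell (r3,c5): row 3 has {3}; column 5 has {1,4,5} → 2.
Cell (r4,c1): row 4 has {1,2,4}; column 1 has {3} → 5.
Cell (r4,c2): row 4 has {1,2,4,5}; column 2 has {2,4} → 3.
Cell (r5,c2): row 5 has {5}; column 2 has {2,3,4} → 1.
Cell (r5,c4): row 5 has {1,5}; column 4 has {2,3,5} → 4.
Cell (r5,c5): row 5 has {1,4,5}; column 5 has {1,2,4,5} → 3.
Cell (r2,c1): row 2 has {2,3,4,5}; column 1 has {3,5} → 1.
Cell (r3,c1): row 3 has {2,3}; column 1 has {1,3,5} → 4.
Cell (r3,c2): row 3 has {2,3,4}; column 2 has {1,2,3,4} → 5.
Cell (r3,c4): row 3 has {2,3,4,5}; column 4 has {2,3,4,5} → 1.
Cell (r5,c1): row 5 has {1,3,4,5}; column 1 has {1,3,4,5} → 2.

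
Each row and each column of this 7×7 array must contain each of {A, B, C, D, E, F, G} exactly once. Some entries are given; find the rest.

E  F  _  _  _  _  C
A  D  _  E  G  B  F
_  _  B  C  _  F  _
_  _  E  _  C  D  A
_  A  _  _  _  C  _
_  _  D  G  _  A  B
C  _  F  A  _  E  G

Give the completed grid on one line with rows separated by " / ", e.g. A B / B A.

E F A D B G C / A D C E G B F / G E B C A F D / B G E F C D A / D A G B F C E / F C D G E A B / C B F A D E G

Cell (r1,c6): row 1 has {C,E,F}; column 6 has {A,B,C,D,E,F} → G.
Cell (r2,c3): row 2 has {A,B,D,E,F,G}; column 3 has {B,D,E,F} → C.
Cell (r5,c3): row 5 has {A,C}; column 3 has {B,C,D,E,F} → G.
Cell (r6,c1): row 6 has {A,B,D,G}; column 1 has {A,C,E} → F.
Cell (r6,c5): row 6 has {A,B,D,F,G}; column 5 has {C,G} → E.
Cell (r7,c2): row 7 has {A,C,E,F,G}; column 2 has {A,D,F} → B.
Cell (r7,c5): row 7 has {A,B,C,E,F,G}; column 5 has {C,E,G} → D.
Cell (r1,c3): row 1 has {C,E,F,G}; column 3 has {B,C,D,E,F,G} → A.
Cell (r1,c5): row 1 has {A,C,E,F,G}; column 5 has {C,D,E,G} → B.
Cell (r3,c5): row 3 has {B,C,F}; column 5 has {B,C,D,E,G} → A.
Cell (r4,c2): row 4 has {A,C,D,E}; column 2 has {A,B,D,F} → G.
Cell (r5,c5): row 5 has {A,C,G}; column 5 has {A,B,C,D,E,G} → F.
Cell (r6,c2): row 6 has {A,B,D,E,F,G}; column 2 has {A,B,D,F,G} → C.
Cell (r1,c4): row 1 has {A,B,C,E,F,G}; column 4 has {A,C,E,G} → D.
Cell (r3,c2): row 3 has {A,B,C,F}; column 2 has {A,B,C,D,F,G} → E.
Cell (r3,c7): row 3 has {A,B,C,E,F}; column 7 has {A,B,C,F,G} → D.
Cell (r4,c1): row 4 has {A,C,D,E,G}; column 1 has {A,C,E,F} → B.
Cell (r4,c4): row 4 has {A,B,C,D,E,G}; column 4 has {A,C,D,E,G} → F.
Cell (r5,c1): row 5 has {A,C,F,G}; column 1 has {A,B,C,E,F} → D.
Cell (r5,c4): row 5 has {A,C,D,F,G}; column 4 has {A,C,D,E,F,G} → B.
Cell (r5,c7): row 5 has {A,B,C,D,F,G}; column 7 has {A,B,C,D,F,G} → E.
Cell (r3,c1): row 3 has {A,B,C,D,E,F}; column 1 has {A,B,C,D,E,F} → G.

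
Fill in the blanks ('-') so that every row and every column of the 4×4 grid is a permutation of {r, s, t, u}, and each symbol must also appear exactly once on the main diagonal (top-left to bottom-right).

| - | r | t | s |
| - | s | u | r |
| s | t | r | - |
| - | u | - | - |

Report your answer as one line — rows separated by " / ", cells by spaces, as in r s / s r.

u r t s / t s u r / s t r u / r u s t

At row 1, column 1: row 1 has {r,s,t}; column 1 has {s}; the diagonal has {r,s}; that leaves u.
At row 2, column 1: row 2 has {r,s,u}; column 1 has {s,u}; that leaves t.
At row 3, column 4: row 3 has {r,s,t}; column 4 has {r,s}; that leaves u.
At row 4, column 1: row 4 has {u}; column 1 has {s,t,u}; that leaves r.
At row 4, column 3: row 4 has {r,u}; column 3 has {r,t,u}; that leaves s.
At row 4, column 4: row 4 has {r,s,u}; column 4 has {r,s,u}; the diagonal has {r,s,u}; that leaves t.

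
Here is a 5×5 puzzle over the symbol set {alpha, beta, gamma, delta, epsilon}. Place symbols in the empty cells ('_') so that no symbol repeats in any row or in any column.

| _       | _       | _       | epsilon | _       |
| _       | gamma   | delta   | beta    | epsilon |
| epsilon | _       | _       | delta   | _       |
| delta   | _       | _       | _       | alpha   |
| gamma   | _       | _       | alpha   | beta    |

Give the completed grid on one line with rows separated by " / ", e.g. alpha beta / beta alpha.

(r2,c1) = alpha
(r3,c5) = gamma
(r4,c4) = gamma
(r5,c3) = epsilon
(r1,c1) = beta
(r1,c5) = delta
(r4,c3) = beta
(r5,c2) = delta
(r1,c2) = alpha
(r1,c3) = gamma
(r3,c2) = beta
(r3,c3) = alpha
(r4,c2) = epsilon

beta alpha gamma epsilon delta / alpha gamma delta beta epsilon / epsilon beta alpha delta gamma / delta epsilon beta gamma alpha / gamma delta epsilon alpha beta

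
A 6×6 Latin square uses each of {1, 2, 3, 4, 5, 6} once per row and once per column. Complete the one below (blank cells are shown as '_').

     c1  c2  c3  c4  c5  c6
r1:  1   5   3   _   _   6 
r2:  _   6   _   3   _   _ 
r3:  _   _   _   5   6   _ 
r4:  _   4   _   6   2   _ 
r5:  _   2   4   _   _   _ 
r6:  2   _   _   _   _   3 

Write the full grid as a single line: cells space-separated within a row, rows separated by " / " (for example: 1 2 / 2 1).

(r1,c5) = 4
(r5,c4) = 1
(r5,c6) = 5
(r6,c2) = 1
(r6,c4) = 4
(r6,c5) = 5
(r1,c4) = 2
(r2,c5) = 1
(r3,c2) = 3
(r4,c6) = 1
(r5,c5) = 3
(r6,c3) = 6
(r3,c1) = 4
(r3,c6) = 2
(r4,c3) = 5
(r5,c1) = 6
(r2,c1) = 5
(r2,c3) = 2
(r2,c6) = 4
(r3,c3) = 1
(r4,c1) = 3

1 5 3 2 4 6 / 5 6 2 3 1 4 / 4 3 1 5 6 2 / 3 4 5 6 2 1 / 6 2 4 1 3 5 / 2 1 6 4 5 3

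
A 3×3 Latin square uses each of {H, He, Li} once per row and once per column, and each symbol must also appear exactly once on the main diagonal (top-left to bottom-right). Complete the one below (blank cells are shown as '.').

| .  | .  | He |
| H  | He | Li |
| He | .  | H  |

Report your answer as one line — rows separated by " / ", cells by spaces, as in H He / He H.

(r1,c1) = Li
(r1,c2) = H
(r3,c2) = Li

Li H He / H He Li / He Li H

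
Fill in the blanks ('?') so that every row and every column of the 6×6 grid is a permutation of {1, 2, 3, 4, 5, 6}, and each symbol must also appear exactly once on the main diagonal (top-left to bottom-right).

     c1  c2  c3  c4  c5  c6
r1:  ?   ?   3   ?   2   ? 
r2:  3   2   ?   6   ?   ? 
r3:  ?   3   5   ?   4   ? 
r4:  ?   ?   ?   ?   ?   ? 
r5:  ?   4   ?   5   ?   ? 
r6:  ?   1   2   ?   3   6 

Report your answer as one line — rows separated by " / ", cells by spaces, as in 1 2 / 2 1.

4 6 3 1 2 5 / 3 2 1 6 5 4 / 6 3 5 2 4 1 / 1 5 4 3 6 2 / 2 4 6 5 1 3 / 5 1 2 4 3 6

Cell (r5,c5): row 5 has {4,5}; column 5 has {2,3,4}; the diagonal has {2,5,6} → 1.
Cell (r6,c4): row 6 has {1,2,3,6}; column 4 has {5,6} → 4.
Cell (r1,c1): row 1 has {2,3}; column 1 has {3}; the diagonal has {1,2,5,6} → 4.
Cell (r1,c4): row 1 has {2,3,4}; column 4 has {4,5,6} → 1.
Cell (r1,c6): row 1 has {1,2,3,4}; column 6 has {6} → 5.
Cell (r2,c5): row 2 has {2,3,6}; column 5 has {1,2,3,4} → 5.
Cell (r3,c4): row 3 has {3,4,5}; column 4 has {1,4,5,6} → 2.
Cell (r3,c6): row 3 has {2,3,4,5}; column 6 has {5,6} → 1.
Cell (r4,c4): row 4 is empty so far; column 4 has {1,2,4,5,6}; the diagonal has {1,2,4,5,6} → 3.
Cell (r4,c5): row 4 has {3}; column 5 has {1,2,3,4,5} → 6.
Cell (r5,c3): row 5 has {1,4,5}; column 3 has {2,3,5} → 6.
Cell (r6,c1): row 6 has {1,2,3,4,6}; column 1 has {3,4} → 5.
Cell (r1,c2): row 1 has {1,2,3,4,5}; column 2 has {1,2,3,4} → 6.
Cell (r2,c6): row 2 has {2,3,5,6}; column 6 has {1,5,6} → 4.
Cell (r3,c1): row 3 has {1,2,3,4,5}; column 1 has {3,4,5} → 6.
Cell (r4,c2): row 4 has {3,6}; column 2 has {1,2,3,4,6} → 5.
Cell (r4,c6): row 4 has {3,5,6}; column 6 has {1,4,5,6} → 2.
Cell (r5,c1): row 5 has {1,4,5,6}; column 1 has {3,4,5,6} → 2.
Cell (r5,c6): row 5 has {1,2,4,5,6}; column 6 has {1,2,4,5,6} → 3.
Cell (r2,c3): row 2 has {2,3,4,5,6}; column 3 has {2,3,5,6} → 1.
Cell (r4,c1): row 4 has {2,3,5,6}; column 1 has {2,3,4,5,6} → 1.
Cell (r4,c3): row 4 has {1,2,3,5,6}; column 3 has {1,2,3,5,6} → 4.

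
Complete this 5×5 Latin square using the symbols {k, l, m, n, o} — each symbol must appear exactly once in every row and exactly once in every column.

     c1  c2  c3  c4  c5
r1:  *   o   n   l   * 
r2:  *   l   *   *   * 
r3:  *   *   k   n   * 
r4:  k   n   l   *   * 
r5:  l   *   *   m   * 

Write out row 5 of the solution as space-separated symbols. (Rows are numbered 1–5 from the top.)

(r1,c1) = m
(r1,c5) = k
(r3,c1) = o
(r3,c2) = m
(r3,c5) = l
(r4,c4) = o
(r4,c5) = m
(r5,c2) = k
(r5,c3) = o
(r5,c5) = n

l k o m n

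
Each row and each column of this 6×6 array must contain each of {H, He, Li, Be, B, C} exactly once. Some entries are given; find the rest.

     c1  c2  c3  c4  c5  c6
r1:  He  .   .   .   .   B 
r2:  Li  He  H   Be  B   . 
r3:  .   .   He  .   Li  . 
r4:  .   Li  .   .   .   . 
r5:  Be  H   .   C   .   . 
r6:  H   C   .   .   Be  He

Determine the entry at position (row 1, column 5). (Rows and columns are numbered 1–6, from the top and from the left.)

Cell (r1,c2): row 1 has {He,B}; column 2 has {H,He,Li,C} → Be.
Cell (r2,c6): row 2 has {H,He,Li,Be,B}; column 6 has {He,B} → C.
Cell (r3,c2): row 3 has {He,Li}; column 2 has {H,He,Li,Be,C} → B.
Cell (r3,c4): row 3 has {He,Li,B}; column 4 has {Be,C} → H.
Cell (r3,c6): row 3 has {H,He,Li,B}; column 6 has {He,B,C} → Be.
Cell (r4,c6): row 4 has {Li}; column 6 has {He,Be,B,C} → H.
Cell (r5,c5): row 5 has {H,Be,C}; column 5 has {Li,Be,B} → He.
Cell (r5,c6): row 5 has {H,He,Be,C}; column 6 has {H,He,Be,B,C} → Li.
Cell (r1,c4): row 1 has {He,Be,B}; column 4 has {H,Be,C} → Li.
Cell (r3,c1): row 3 has {H,He,Li,Be,B}; column 1 has {H,He,Li,Be} → C.
Cell (r4,c1): row 4 has {H,Li}; column 1 has {H,He,Li,Be,C} → B.
Cell (r4,c4): row 4 has {H,Li,B}; column 4 has {H,Li,Be,C} → He.
Cell (r4,c5): row 4 has {H,He,Li,B}; column 5 has {He,Li,Be,B} → C.
Cell (r5,c3): row 5 has {H,He,Li,Be,C}; column 3 has {H,He} → B.
Cell (r6,c3): row 6 has {H,He,Be,C}; column 3 has {H,He,B} → Li.
Cell (r6,c4): row 6 has {H,He,Li,Be,C}; column 4 has {H,He,Li,Be,C} → B.
Cell (r1,c3): row 1 has {He,Li,Be,B}; column 3 has {H,He,Li,B} → C.
Cell (r1,c5): row 1 has {He,Li,Be,B,C}; column 5 has {He,Li,Be,B,C} → H.

H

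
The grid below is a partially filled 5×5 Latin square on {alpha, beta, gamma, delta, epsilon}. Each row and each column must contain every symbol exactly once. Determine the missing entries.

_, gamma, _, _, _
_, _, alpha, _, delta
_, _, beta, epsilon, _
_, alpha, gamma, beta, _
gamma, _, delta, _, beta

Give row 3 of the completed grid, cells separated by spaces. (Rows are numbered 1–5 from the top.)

At row 1, column 3: row 1 has {gamma}; column 3 has {alpha,beta,gamma,delta}; that leaves epsilon.
At row 1, column 5: row 1 has {gamma,epsilon}; column 5 has {beta,delta}; that leaves alpha.
At row 2, column 4: row 2 has {alpha,delta}; column 4 has {beta,epsilon}; that leaves gamma.
At row 3, column 2: row 3 has {beta,epsilon}; column 2 has {alpha,gamma}; that leaves delta.
At row 3, column 5: row 3 has {beta,delta,epsilon}; column 5 has {alpha,beta,delta}; that leaves gamma.
At row 4, column 5: row 4 has {alpha,beta,gamma}; column 5 has {alpha,beta,gamma,delta}; that leaves epsilon.
At row 5, column 2: row 5 has {beta,gamma,delta}; column 2 has {alpha,gamma,delta}; that leaves epsilon.
At row 5, column 4: row 5 has {beta,gamma,delta,epsilon}; column 4 has {beta,gamma,epsilon}; that leaves alpha.
At row 1, column 4: row 1 has {alpha,gamma,epsilon}; column 4 has {alpha,beta,gamma,epsilon}; that leaves delta.
At row 2, column 2: row 2 has {alpha,gamma,delta}; column 2 has {alpha,gamma,delta,epsilon}; that leaves beta.
At row 3, column 1: row 3 has {beta,gamma,delta,epsilon}; column 1 has {gamma}; that leaves alpha.

alpha delta beta epsilon gamma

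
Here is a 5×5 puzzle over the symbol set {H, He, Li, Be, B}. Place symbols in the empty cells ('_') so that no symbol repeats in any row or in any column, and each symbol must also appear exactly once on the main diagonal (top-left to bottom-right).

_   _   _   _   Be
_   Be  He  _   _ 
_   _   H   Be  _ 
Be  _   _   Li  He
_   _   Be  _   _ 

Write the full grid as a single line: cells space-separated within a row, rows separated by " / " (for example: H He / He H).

He B Li H Be / Li Be He B H / B He H Be Li / Be H B Li He / H Li Be He B

Cell (r4,c3): row 4 has {He,Li,Be}; column 3 has {H,He,Be} → B.
Cell (r5,c5): row 5 has {Be}; column 5 has {He,Be}; the diagonal has {H,Li,Be} → B.
Cell (r1,c1): row 1 has {Be}; column 1 has {Be}; the diagonal has {H,Li,Be,B} → He.
Cell (r1,c3): row 1 has {He,Be}; column 3 has {H,He,Be,B} → Li.
Cell (r3,c5): row 3 has {H,Be}; column 5 has {He,Be,B} → Li.
Cell (r4,c2): row 4 has {He,Li,Be,B}; column 2 has {Be} → H.
Cell (r1,c2): row 1 has {He,Li,Be}; column 2 has {H,Be} → B.
Cell (r1,c4): row 1 has {He,Li,Be,B}; column 4 has {Li,Be} → H.
Cell (r2,c4): row 2 has {He,Be}; column 4 has {H,Li,Be} → B.
Cell (r2,c5): row 2 has {He,Be,B}; column 5 has {He,Li,Be,B} → H.
Cell (r3,c1): row 3 has {H,Li,Be}; column 1 has {He,Be} → B.
Cell (r3,c2): row 3 has {H,Li,Be,B}; column 2 has {H,Be,B} → He.
Cell (r5,c2): row 5 has {Be,B}; column 2 has {H,He,Be,B} → Li.
Cell (r5,c4): row 5 has {Li,Be,B}; column 4 has {H,Li,Be,B} → He.
Cell (r2,c1): row 2 has {H,He,Be,B}; column 1 has {He,Be,B} → Li.
Cell (r5,c1): row 5 has {He,Li,Be,B}; column 1 has {He,Li,Be,B} → H.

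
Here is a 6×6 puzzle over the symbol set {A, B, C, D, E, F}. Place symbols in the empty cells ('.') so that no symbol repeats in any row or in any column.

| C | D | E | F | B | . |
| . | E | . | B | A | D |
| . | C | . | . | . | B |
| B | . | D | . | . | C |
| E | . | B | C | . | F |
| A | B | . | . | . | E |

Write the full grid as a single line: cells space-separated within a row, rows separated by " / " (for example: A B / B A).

C D E F B A / F E C B A D / D C A E F B / B F D A E C / E A B C D F / A B F D C E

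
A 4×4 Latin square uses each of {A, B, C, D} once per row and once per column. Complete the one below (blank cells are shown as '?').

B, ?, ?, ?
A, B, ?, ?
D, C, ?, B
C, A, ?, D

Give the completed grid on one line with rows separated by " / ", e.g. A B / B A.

B D C A / A B D C / D C A B / C A B D

(r1,c2) = D
(r2,c4) = C
(r3,c3) = A
(r4,c3) = B
(r1,c3) = C
(r1,c4) = A
(r2,c3) = D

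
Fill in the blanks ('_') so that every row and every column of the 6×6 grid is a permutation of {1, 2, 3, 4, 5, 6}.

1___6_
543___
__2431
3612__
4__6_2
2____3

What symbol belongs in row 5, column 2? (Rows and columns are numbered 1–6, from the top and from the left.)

At row 2, column 4: row 2 has {3,4,5}; column 4 has {2,4,6}; that leaves 1.
At row 2, column 5: row 2 has {1,3,4,5}; column 5 has {3,6}; that leaves 2.
At row 2, column 6: row 2 has {1,2,3,4,5}; column 6 has {1,2,3}; that leaves 6.
At row 3, column 1: row 3 has {1,2,3,4}; column 1 has {1,2,3,4,5}; that leaves 6.
At row 3, column 2: row 3 has {1,2,3,4,6}; column 2 has {4,6}; that leaves 5.
At row 5, column 3: row 5 has {2,4,6}; column 3 has {1,2,3}; that leaves 5.
At row 5, column 5: row 5 has {2,4,5,6}; column 5 has {2,3,6}; that leaves 1.
At row 6, column 2: row 6 has {2,3}; column 2 has {4,5,6}; that leaves 1.
At row 6, column 4: row 6 has {1,2,3}; column 4 has {1,2,4,6}; that leaves 5.
At row 6, column 5: row 6 has {1,2,3,5}; column 5 has {1,2,3,6}; that leaves 4.
At row 1, column 3: row 1 has {1,6}; column 3 has {1,2,3,5}; that leaves 4.
At row 1, column 4: row 1 has {1,4,6}; column 4 has {1,2,4,5,6}; that leaves 3.
At row 1, column 6: row 1 has {1,3,4,6}; column 6 has {1,2,3,6}; that leaves 5.
At row 4, column 5: row 4 has {1,2,3,6}; column 5 has {1,2,3,4,6}; that leaves 5.
At row 4, column 6: row 4 has {1,2,3,5,6}; column 6 has {1,2,3,5,6}; that leaves 4.
At row 5, column 2: row 5 has {1,2,4,5,6}; column 2 has {1,4,5,6}; that leaves 3.

3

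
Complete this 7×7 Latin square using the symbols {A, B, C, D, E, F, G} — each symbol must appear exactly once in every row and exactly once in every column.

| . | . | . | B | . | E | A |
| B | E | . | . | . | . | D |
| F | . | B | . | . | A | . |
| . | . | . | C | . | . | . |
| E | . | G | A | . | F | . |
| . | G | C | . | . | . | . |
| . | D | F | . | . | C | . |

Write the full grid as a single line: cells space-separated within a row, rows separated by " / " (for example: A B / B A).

Cell (r1,c3): row 1 has {A,B,E}; column 3 has {B,C,F,G} → D.
Cell (r2,c3): row 2 has {B,D,E}; column 3 has {B,C,D,F,G} → A.
Cell (r2,c6): row 2 has {A,B,D,E}; column 6 has {A,C,E,F} → G.
Cell (r3,c2): row 3 has {A,B,F}; column 2 has {D,E,G} → C.
Cell (r4,c3): row 4 has {C}; column 3 has {A,B,C,D,F,G} → E.
Cell (r5,c2): row 5 has {A,E,F,G}; column 2 has {C,D,E,G} → B.
Cell (r5,c7): row 5 has {A,B,E,F,G}; column 7 has {A,D} → C.
Cell (r1,c2): row 1 has {A,B,D,E}; column 2 has {B,C,D,E,G} → F.
Cell (r2,c4): row 2 has {A,B,D,E,G}; column 4 has {A,B,C} → F.
Cell (r2,c5): row 2 has {A,B,D,E,F,G}; column 5 is empty so far → C.
Cell (r4,c2): row 4 has {C,E}; column 2 has {B,C,D,E,F,G} → A.
Cell (r5,c5): row 5 has {A,B,C,E,F,G}; column 5 has {C} → D.
Cell (r1,c5): row 1 has {A,B,D,E,F}; column 5 has {C,D} → G.
Cell (r3,c5): row 3 has {A,B,C,F}; column 5 has {C,D,G} → E.
Cell (r3,c7): row 3 has {A,B,C,E,F}; column 7 has {A,C,D} → G.
Cell (r1,c1): row 1 has {A,B,D,E,F,G}; column 1 has {B,E,F} → C.
Cell (r3,c4): row 3 has {A,B,C,E,F,G}; column 4 has {A,B,C,F} → D.
Cell (r6,c4): row 6 has {C,G}; column 4 has {A,B,C,D,F} → E.
Cell (r7,c4): row 7 has {C,D,F}; column 4 has {A,B,C,D,E,F} → G.
Cell (r7,c1): row 7 has {C,D,F,G}; column 1 has {B,C,E,F} → A.
Cell (r7,c5): row 7 has {A,C,D,F,G}; column 5 has {C,D,E,G} → B.
Cell (r7,c7): row 7 has {A,B,C,D,F,G}; column 7 has {A,C,D,G} → E.
Cell (r4,c5): row 4 has {A,C,E}; column 5 has {B,C,D,E,G} → F.
Cell (r4,c7): row 4 has {A,C,E,F}; column 7 has {A,C,D,E,G} → B.
Cell (r6,c1): row 6 has {C,E,G}; column 1 has {A,B,C,E,F} → D.
Cell (r6,c5): row 6 has {C,D,E,G}; column 5 has {B,C,D,E,F,G} → A.
Cell (r6,c6): row 6 has {A,C,D,E,G}; column 6 has {A,C,E,F,G} → B.
Cell (r6,c7): row 6 has {A,B,C,D,E,G}; column 7 has {A,B,C,D,E,G} → F.
Cell (r4,c1): row 4 has {A,B,C,E,F}; column 1 has {A,B,C,D,E,F} → G.
Cell (r4,c6): row 4 has {A,B,C,E,F,G}; column 6 has {A,B,C,E,F,G} → D.

C F D B G E A / B E A F C G D / F C B D E A G / G A E C F D B / E B G A D F C / D G C E A B F / A D F G B C E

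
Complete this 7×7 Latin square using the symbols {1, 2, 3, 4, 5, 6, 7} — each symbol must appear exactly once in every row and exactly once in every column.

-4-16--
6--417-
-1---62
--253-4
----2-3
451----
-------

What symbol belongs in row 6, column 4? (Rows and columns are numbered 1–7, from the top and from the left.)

(r2,c7): row 2 has {1,4,6,7}; column 7 has {2,3,4}, so it must be 5.
(r4,c6): row 4 has {2,3,4,5}; column 6 has {6,7}, so it must be 1.
(r6,c5): row 6 has {1,4,5}; column 5 has {1,2,3,6}, so it must be 7.
(r6,c7): row 6 has {1,4,5,7}; column 7 has {2,3,4,5}, so it must be 6.
(r1,c7): row 1 has {1,4,6}; column 7 has {2,3,4,5,6}, so it must be 7.
(r2,c3): row 2 has {1,4,5,6,7}; column 3 has {1,2}, so it must be 3.
(r4,c1): row 4 has {1,2,3,4,5}; column 1 has {4,6}, so it must be 7.
(r4,c2): row 4 has {1,2,3,4,5,7}; column 2 has {1,4,5}, so it must be 6.
(r5,c2): row 5 has {2,3}; column 2 has {1,4,5,6}, so it must be 7.
(r5,c4): row 5 has {2,3,7}; column 4 has {1,4,5}, so it must be 6.
(r7,c7): row 7 is empty so far; column 7 has {2,3,4,5,6,7}, so it must be 1.
(r1,c3): row 1 has {1,4,6,7}; column 3 has {1,2,3}, so it must be 5.
(r2,c2): row 2 has {1,3,4,5,6,7}; column 2 has {1,4,5,6,7}, so it must be 2.
(r5,c3): row 5 has {2,3,6,7}; column 3 has {1,2,3,5}, so it must be 4.
(r5,c6): row 5 has {2,3,4,6,7}; column 6 has {1,6,7}, so it must be 5.
(r7,c2): row 7 has {1}; column 2 has {1,2,4,5,6,7}, so it must be 3.
(r3,c3): row 3 has {1,2,6}; column 3 has {1,2,3,4,5}, so it must be 7.
(r3,c4): row 3 has {1,2,6,7}; column 4 has {1,4,5,6}, so it must be 3.
(r5,c1): row 5 has {2,3,4,5,6,7}; column 1 has {4,6,7}, so it must be 1.
(r6,c4): row 6 has {1,4,5,6,7}; column 4 has {1,3,4,5,6}, so it must be 2.

2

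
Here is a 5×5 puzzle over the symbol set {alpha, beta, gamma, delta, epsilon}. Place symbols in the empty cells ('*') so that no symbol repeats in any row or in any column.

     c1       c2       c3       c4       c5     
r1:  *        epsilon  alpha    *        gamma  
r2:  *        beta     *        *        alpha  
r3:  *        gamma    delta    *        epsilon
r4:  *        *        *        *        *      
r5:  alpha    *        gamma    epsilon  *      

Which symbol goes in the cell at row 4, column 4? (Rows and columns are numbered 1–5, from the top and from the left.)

gamma

At row 2, column 3: row 2 has {alpha,beta}; column 3 has {alpha,gamma,delta}; that leaves epsilon.
At row 3, column 1: row 3 has {gamma,delta,epsilon}; column 1 has {alpha}; that leaves beta.
At row 3, column 4: row 3 has {beta,gamma,delta,epsilon}; column 4 has {epsilon}; that leaves alpha.
At row 4, column 3: row 4 is empty so far; column 3 has {alpha,gamma,delta,epsilon}; that leaves beta.
At row 4, column 5: row 4 has {beta}; column 5 has {alpha,gamma,epsilon}; that leaves delta.
At row 5, column 2: row 5 has {alpha,gamma,epsilon}; column 2 has {beta,gamma,epsilon}; that leaves delta.
At row 5, column 5: row 5 has {alpha,gamma,delta,epsilon}; column 5 has {alpha,gamma,delta,epsilon}; that leaves beta.
At row 1, column 1: row 1 has {alpha,gamma,epsilon}; column 1 has {alpha,beta}; that leaves delta.
At row 1, column 4: row 1 has {alpha,gamma,delta,epsilon}; column 4 has {alpha,epsilon}; that leaves beta.
At row 2, column 1: row 2 has {alpha,beta,epsilon}; column 1 has {alpha,beta,delta}; that leaves gamma.
At row 2, column 4: row 2 has {alpha,beta,gamma,epsilon}; column 4 has {alpha,beta,epsilon}; that leaves delta.
At row 4, column 1: row 4 has {beta,delta}; column 1 has {alpha,beta,gamma,delta}; that leaves epsilon.
At row 4, column 2: row 4 has {beta,delta,epsilon}; column 2 has {beta,gamma,delta,epsilon}; that leaves alpha.
At row 4, column 4: row 4 has {alpha,beta,delta,epsilon}; column 4 has {alpha,beta,delta,epsilon}; that leaves gamma.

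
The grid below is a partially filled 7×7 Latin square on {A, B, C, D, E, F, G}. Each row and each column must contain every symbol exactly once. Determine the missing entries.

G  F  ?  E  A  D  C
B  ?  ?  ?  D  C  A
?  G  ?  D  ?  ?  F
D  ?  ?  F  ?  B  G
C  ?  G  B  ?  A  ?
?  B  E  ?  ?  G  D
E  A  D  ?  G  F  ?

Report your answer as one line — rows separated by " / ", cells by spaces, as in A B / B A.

G F B E A D C / B E F G D C A / A G C D B E F / D C A F E B G / C D G B F A E / F B E A C G D / E A D C G F B

At row 1, column 3: row 1 has {A,C,D,E,F,G}; column 3 has {D,E,G}; that leaves B.
At row 2, column 2: row 2 has {A,B,C,D}; column 2 has {A,B,F,G}; that leaves E.
At row 2, column 3: row 2 has {A,B,C,D,E}; column 3 has {B,D,E,G}; that leaves F.
At row 2, column 4: row 2 has {A,B,C,D,E,F}; column 4 has {B,D,E,F}; that leaves G.
At row 3, column 1: row 3 has {D,F,G}; column 1 has {B,C,D,E,G}; that leaves A.
At row 3, column 3: row 3 has {A,D,F,G}; column 3 has {B,D,E,F,G}; that leaves C.
At row 3, column 6: row 3 has {A,C,D,F,G}; column 6 has {A,B,C,D,F,G}; that leaves E.
At row 4, column 2: row 4 has {B,D,F,G}; column 2 has {A,B,E,F,G}; that leaves C.
At row 4, column 3: row 4 has {B,C,D,F,G}; column 3 has {B,C,D,E,F,G}; that leaves A.
At row 4, column 5: row 4 has {A,B,C,D,F,G}; column 5 has {A,D,G}; that leaves E.
At row 5, column 2: row 5 has {A,B,C,G}; column 2 has {A,B,C,E,F,G}; that leaves D.
At row 5, column 5: row 5 has {A,B,C,D,G}; column 5 has {A,D,E,G}; that leaves F.
At row 5, column 7: row 5 has {A,B,C,D,F,G}; column 7 has {A,C,D,F,G}; that leaves E.
At row 6, column 1: row 6 has {B,D,E,G}; column 1 has {A,B,C,D,E,G}; that leaves F.
At row 6, column 5: row 6 has {B,D,E,F,G}; column 5 has {A,D,E,F,G}; that leaves C.
At row 7, column 4: row 7 has {A,D,E,F,G}; column 4 has {B,D,E,F,G}; that leaves C.
At row 7, column 7: row 7 has {A,C,D,E,F,G}; column 7 has {A,C,D,E,F,G}; that leaves B.
At row 3, column 5: row 3 has {A,C,D,E,F,G}; column 5 has {A,C,D,E,F,G}; that leaves B.
At row 6, column 4: row 6 has {B,C,D,E,F,G}; column 4 has {B,C,D,E,F,G}; that leaves A.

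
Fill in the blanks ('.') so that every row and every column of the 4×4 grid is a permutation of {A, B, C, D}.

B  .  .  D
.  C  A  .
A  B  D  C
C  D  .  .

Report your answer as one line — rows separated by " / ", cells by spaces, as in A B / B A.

B A C D / D C A B / A B D C / C D B A

(r1,c2) = A
(r1,c3) = C
(r2,c1) = D
(r2,c4) = B
(r4,c3) = B
(r4,c4) = A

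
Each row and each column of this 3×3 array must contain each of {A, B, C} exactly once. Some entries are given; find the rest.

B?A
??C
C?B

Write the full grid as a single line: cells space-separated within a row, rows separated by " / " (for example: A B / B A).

B C A / A B C / C A B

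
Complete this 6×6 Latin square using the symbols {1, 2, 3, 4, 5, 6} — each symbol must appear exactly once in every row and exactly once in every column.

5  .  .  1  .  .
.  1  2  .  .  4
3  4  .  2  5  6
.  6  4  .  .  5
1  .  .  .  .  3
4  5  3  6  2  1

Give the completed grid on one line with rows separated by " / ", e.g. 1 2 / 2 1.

(r1,c3) = 6
(r1,c6) = 2
(r2,c1) = 6
(r2,c5) = 3
(r3,c3) = 1
(r4,c1) = 2
(r4,c4) = 3
(r4,c5) = 1
(r5,c2) = 2
(r5,c3) = 5
(r5,c4) = 4
(r5,c5) = 6
(r1,c2) = 3
(r1,c5) = 4
(r2,c4) = 5

5 3 6 1 4 2 / 6 1 2 5 3 4 / 3 4 1 2 5 6 / 2 6 4 3 1 5 / 1 2 5 4 6 3 / 4 5 3 6 2 1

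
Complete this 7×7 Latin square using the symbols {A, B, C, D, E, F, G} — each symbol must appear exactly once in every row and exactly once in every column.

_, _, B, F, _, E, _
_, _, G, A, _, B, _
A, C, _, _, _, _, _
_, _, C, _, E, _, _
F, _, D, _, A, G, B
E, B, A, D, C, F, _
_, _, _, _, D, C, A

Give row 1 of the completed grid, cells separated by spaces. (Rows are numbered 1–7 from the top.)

D A B F G E C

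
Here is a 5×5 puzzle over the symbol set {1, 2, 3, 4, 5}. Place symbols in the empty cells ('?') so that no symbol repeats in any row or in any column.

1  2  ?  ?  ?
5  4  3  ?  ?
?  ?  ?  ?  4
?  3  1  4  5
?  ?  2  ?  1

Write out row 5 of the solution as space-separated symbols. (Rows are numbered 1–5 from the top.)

4 5 2 3 1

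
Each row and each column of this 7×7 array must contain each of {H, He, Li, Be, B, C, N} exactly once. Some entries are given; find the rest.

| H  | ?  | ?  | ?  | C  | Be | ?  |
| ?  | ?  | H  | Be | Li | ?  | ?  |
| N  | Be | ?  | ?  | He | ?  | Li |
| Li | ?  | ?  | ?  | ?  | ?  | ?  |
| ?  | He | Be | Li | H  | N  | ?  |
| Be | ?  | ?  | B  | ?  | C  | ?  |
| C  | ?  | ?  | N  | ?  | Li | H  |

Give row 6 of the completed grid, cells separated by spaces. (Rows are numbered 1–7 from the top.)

Be H Li B N C He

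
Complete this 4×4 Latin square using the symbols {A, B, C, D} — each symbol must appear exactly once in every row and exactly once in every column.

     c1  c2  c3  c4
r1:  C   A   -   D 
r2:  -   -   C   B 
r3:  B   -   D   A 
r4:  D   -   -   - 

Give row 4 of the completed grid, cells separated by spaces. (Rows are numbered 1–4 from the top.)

D B A C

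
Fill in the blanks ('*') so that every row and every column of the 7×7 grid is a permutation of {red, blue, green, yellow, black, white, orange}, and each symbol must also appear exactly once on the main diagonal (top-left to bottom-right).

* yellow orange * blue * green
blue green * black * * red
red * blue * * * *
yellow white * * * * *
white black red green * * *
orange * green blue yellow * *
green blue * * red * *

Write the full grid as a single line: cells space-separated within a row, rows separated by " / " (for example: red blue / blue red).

black yellow orange white blue red green / blue green yellow black white orange red / red orange blue yellow black green white / yellow white black red green blue orange / white black red green orange yellow blue / orange red green blue yellow white black / green blue white orange red black yellow

(r1,c1) = black
(r3,c2) = orange
(r4,c3) = black
(r5,c5) = orange
(r6,c2) = red
(r6,c6) = white
(r6,c7) = black
(r7,c7) = yellow
(r1,c6) = red
(r2,c5) = white
(r3,c7) = white
(r4,c4) = red
(r4,c5) = green
(r5,c7) = blue
(r7,c3) = white
(r7,c4) = orange
(r7,c6) = black
(r1,c4) = white
(r2,c3) = yellow
(r2,c6) = orange
(r3,c4) = yellow
(r3,c5) = black
(r3,c6) = green
(r4,c6) = blue
(r4,c7) = orange
(r5,c6) = yellow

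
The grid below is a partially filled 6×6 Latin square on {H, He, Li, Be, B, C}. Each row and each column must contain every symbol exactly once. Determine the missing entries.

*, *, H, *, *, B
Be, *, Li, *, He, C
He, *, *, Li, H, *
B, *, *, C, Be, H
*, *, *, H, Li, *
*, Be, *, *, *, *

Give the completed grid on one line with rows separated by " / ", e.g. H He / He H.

Li He H Be C B / Be H Li B He C / He C B Li H Be / B Li He C Be H / C B Be H Li He / H Be C He B Li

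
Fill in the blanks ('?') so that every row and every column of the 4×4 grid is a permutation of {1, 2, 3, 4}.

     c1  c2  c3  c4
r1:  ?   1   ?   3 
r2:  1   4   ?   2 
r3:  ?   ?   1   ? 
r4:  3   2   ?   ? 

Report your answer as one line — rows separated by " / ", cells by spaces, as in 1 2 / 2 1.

4 1 2 3 / 1 4 3 2 / 2 3 1 4 / 3 2 4 1

Cell (r2,c3): row 2 has {1,2,4}; column 3 has {1} → 3.
Cell (r3,c2): row 3 has {1}; column 2 has {1,2,4} → 3.
Cell (r3,c4): row 3 has {1,3}; column 4 has {2,3} → 4.
Cell (r4,c3): row 4 has {2,3}; column 3 has {1,3} → 4.
Cell (r4,c4): row 4 has {2,3,4}; column 4 has {2,3,4} → 1.
Cell (r1,c3): row 1 has {1,3}; column 3 has {1,3,4} → 2.
Cell (r3,c1): row 3 has {1,3,4}; column 1 has {1,3} → 2.
Cell (r1,c1): row 1 has {1,2,3}; column 1 has {1,2,3} → 4.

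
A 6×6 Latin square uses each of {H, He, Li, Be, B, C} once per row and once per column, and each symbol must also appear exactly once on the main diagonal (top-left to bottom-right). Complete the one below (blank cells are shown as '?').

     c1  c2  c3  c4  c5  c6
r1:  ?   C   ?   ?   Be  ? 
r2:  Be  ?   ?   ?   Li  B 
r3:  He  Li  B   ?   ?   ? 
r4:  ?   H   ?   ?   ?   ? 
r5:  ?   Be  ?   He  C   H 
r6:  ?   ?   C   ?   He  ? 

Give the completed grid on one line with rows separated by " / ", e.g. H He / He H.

H C He B Be Li / Be He H C Li B / He Li B Be H C / C H Be Li B He / B Be Li He C H / Li B C H He Be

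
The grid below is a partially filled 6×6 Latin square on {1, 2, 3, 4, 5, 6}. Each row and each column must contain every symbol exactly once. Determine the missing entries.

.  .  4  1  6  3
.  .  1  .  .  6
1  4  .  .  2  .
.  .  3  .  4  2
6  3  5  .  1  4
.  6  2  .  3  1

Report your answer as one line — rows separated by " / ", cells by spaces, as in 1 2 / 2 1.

2 5 4 1 6 3 / 3 2 1 4 5 6 / 1 4 6 3 2 5 / 5 1 3 6 4 2 / 6 3 5 2 1 4 / 4 6 2 5 3 1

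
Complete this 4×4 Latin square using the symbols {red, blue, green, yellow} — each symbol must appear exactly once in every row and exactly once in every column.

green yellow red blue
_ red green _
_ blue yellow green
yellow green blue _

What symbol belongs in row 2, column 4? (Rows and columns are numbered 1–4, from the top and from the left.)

yellow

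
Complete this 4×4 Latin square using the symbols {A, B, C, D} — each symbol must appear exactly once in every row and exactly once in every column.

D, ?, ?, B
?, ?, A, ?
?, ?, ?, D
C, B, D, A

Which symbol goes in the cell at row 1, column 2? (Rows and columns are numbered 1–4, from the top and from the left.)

A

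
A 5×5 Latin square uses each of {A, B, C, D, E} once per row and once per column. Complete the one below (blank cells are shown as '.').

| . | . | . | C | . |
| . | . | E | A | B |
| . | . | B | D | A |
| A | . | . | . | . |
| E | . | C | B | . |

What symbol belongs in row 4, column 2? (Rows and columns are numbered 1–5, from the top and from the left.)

(r3,c1) = C
(r3,c2) = E
(r4,c3) = D
(r4,c4) = E
(r4,c5) = C
(r5,c5) = D
(r1,c3) = A
(r1,c5) = E
(r2,c1) = D
(r2,c2) = C
(r4,c2) = B

B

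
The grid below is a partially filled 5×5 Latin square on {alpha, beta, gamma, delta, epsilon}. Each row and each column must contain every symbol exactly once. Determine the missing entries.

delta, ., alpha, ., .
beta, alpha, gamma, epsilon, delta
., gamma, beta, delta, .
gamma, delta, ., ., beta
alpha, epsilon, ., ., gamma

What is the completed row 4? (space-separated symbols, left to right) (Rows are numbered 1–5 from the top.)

gamma delta epsilon alpha beta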